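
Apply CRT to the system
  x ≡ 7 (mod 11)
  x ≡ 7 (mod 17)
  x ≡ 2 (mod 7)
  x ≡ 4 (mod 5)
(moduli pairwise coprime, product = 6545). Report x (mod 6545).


Product of moduli M = 11 · 17 · 7 · 5 = 6545.
Merge one congruence at a time:
  Start: x ≡ 7 (mod 11).
  Combine with x ≡ 7 (mod 17); new modulus lcm = 187.
    Write x = 7 + 11·t and substitute into x ≡ 7 (mod 17): 11·t ≡ 7 − 7 = 0 (mod 17).
    The inverse of 11 mod 17 is 14 (since 11·14 = 154 = 9·17 + 1), so t ≡ 14·0 = 0 ≡ 0 (mod 17).
    Then x = 7 + 11·0 = 7, valid modulo lcm(11, 17) = 187: x ≡ 7 (mod 187).
  Combine with x ≡ 2 (mod 7); new modulus lcm = 1309.
    Write x = 7 + 187·t and substitute into x ≡ 2 (mod 7): 187·t ≡ 2 − 7 = -5 (mod 7).
    Reduce coefficients mod 7: 5·t ≡ 2 (mod 7).
    The inverse of 5 mod 7 is 3 (since 5·3 = 15 = 2·7 + 1), so t ≡ 3·2 = 6 ≡ 6 (mod 7).
    Then x = 7 + 187·6 = 1129, valid modulo lcm(187, 7) = 1309: x ≡ 1129 (mod 1309).
  Combine with x ≡ 4 (mod 5); new modulus lcm = 6545.
    Write x = 1129 + 1309·t and substitute into x ≡ 4 (mod 5): 1309·t ≡ 4 − 1129 = -1125 (mod 5).
    Reduce coefficients mod 5: 4·t ≡ 0 (mod 5).
    The inverse of 4 mod 5 is 4 (since 4·4 = 16 = 3·5 + 1), so t ≡ 4·0 = 0 ≡ 0 (mod 5).
    Then x = 1129 + 1309·0 = 1129, valid modulo lcm(1309, 5) = 6545: x ≡ 1129 (mod 6545).
Verify against each original: 1129 mod 11 = 7, 1129 mod 17 = 7, 1129 mod 7 = 2, 1129 mod 5 = 4.

x ≡ 1129 (mod 6545).


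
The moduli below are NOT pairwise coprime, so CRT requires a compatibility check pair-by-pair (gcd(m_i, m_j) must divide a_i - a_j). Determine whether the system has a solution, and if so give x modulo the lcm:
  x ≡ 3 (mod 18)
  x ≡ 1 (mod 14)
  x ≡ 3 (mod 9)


Moduli 18, 14, 9 are not pairwise coprime, so CRT works modulo lcm(m_i) when all pairwise compatibility conditions hold.
Pairwise compatibility: gcd(m_i, m_j) must divide a_i - a_j for every pair.
Merge one congruence at a time:
  Start: x ≡ 3 (mod 18).
  Combine with x ≡ 1 (mod 14): gcd(18, 14) = 2; 1 - 3 = -2, which IS divisible by 2, so compatible.
    Write x = 3 + 18·t and substitute into x ≡ 1 (mod 14): 18·t ≡ 1 − 3 = -2 (mod 14).
    Divide the congruence (and modulus) by g = 2: 9·t ≡ -1 (mod 7).
    Reduce coefficients mod 7: 2·t ≡ 6 (mod 7).
    The inverse of 2 mod 7 is 4 (since 2·4 = 8 = 1·7 + 1), so t ≡ 4·6 = 24 ≡ 3 (mod 7).
    Then x = 3 + 18·3 = 57, valid modulo lcm(18, 14) = 126: x ≡ 57 (mod 126).
  Combine with x ≡ 3 (mod 9): gcd(126, 9) = 9; 3 - 57 = -54, which IS divisible by 9, so compatible.
    Write x = 57 + 126·t and substitute into x ≡ 3 (mod 9): 126·t ≡ 3 − 57 = -54 (mod 9).
    Divide the congruence (and modulus) by g = 9: 14·t ≡ -6 (mod 1).
    Modulo 1 every t works; take t = 0.
    Then x = 57 + 126·0 = 57, valid modulo lcm(126, 9) = 126: x ≡ 57 (mod 126).
Verify: 57 mod 18 = 3, 57 mod 14 = 1, 57 mod 9 = 3.

x ≡ 57 (mod 126).


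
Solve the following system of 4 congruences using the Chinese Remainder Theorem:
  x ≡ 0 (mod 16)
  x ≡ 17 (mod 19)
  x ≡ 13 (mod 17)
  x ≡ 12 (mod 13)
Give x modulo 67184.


Product of moduli M = 16 · 19 · 17 · 13 = 67184.
Merge one congruence at a time:
  Start: x ≡ 0 (mod 16).
  Combine with x ≡ 17 (mod 19); new modulus lcm = 304.
    Write x = 0 + 16·t and substitute into x ≡ 17 (mod 19): 16·t ≡ 17 − 0 = 17 (mod 19).
    The inverse of 16 mod 19 is 6 (since 16·6 = 96 = 5·19 + 1), so t ≡ 6·17 = 102 ≡ 7 (mod 19).
    Then x = 0 + 16·7 = 112, valid modulo lcm(16, 19) = 304: x ≡ 112 (mod 304).
  Combine with x ≡ 13 (mod 17); new modulus lcm = 5168.
    Write x = 112 + 304·t and substitute into x ≡ 13 (mod 17): 304·t ≡ 13 − 112 = -99 (mod 17).
    Reduce coefficients mod 17: 15·t ≡ 3 (mod 17).
    The inverse of 15 mod 17 is 8 (since 15·8 = 120 = 7·17 + 1), so t ≡ 8·3 = 24 ≡ 7 (mod 17).
    Then x = 112 + 304·7 = 2240, valid modulo lcm(304, 17) = 5168: x ≡ 2240 (mod 5168).
  Combine with x ≡ 12 (mod 13); new modulus lcm = 67184.
    Write x = 2240 + 5168·t and substitute into x ≡ 12 (mod 13): 5168·t ≡ 12 − 2240 = -2228 (mod 13).
    Reduce coefficients mod 13: 7·t ≡ 8 (mod 13).
    The inverse of 7 mod 13 is 2 (since 7·2 = 14 = 1·13 + 1), so t ≡ 2·8 = 16 ≡ 3 (mod 13).
    Then x = 2240 + 5168·3 = 17744, valid modulo lcm(5168, 13) = 67184: x ≡ 17744 (mod 67184).
Verify against each original: 17744 mod 16 = 0, 17744 mod 19 = 17, 17744 mod 17 = 13, 17744 mod 13 = 12.

x ≡ 17744 (mod 67184).


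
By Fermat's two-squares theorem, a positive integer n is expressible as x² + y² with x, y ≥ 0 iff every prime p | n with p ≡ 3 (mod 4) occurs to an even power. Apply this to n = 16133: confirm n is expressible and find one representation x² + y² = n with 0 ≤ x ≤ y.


Step 1: Factor n = 16133 = 13 · 17 · 73.
Step 2: Check the mod-4 condition on each prime factor: 13 ≡ 1 (mod 4), exponent 1; 17 ≡ 1 (mod 4), exponent 1; 73 ≡ 1 (mod 4), exponent 1.
All primes ≡ 3 (mod 4) appear to even exponent (or don't appear), so by the two-squares theorem n IS expressible as a sum of two squares.
Step 3: Build a representation. Here n = 13 · 17 · 73 is a product of primes ≡ 1 (mod 4). Each prime p ≡ 1 (mod 4) is itself a sum of two squares; find a² by testing p − a² for a perfect square:
  13: 13 − 1² = 12, 13 − 2² = 9 = 3² ⇒ 13 = 2² + 3².
  17: 17 − 1² = 16 = 4² ⇒ 17 = 1² + 4².
  73: 73 − 1² = 72, 73 − 2² = 69, 73 − 3² = 64 = 8² ⇒ 73 = 3² + 8².
  Combine using the Brahmagupta–Fibonacci identity (a² + b²)(c² + d²) = (ac − bd)² + (ad + bc)² = (ac + bd)² + (ad − bc)²:
  13 · 17 = 221: from (2² + 3²)(1² + 4²), take (2·1 − 3·4, 2·4 + 3·1) = (2 − 12, 8 + 3) = (-10, 11); dropping signs (only squares matter) gives (10, 11); check 10² + 11² = 100 + 121 = 221 ✓.
  221 · 73 = 16133: from (10² + 11²)(3² + 8²), take (10·3 − 11·8, 10·8 + 11·3) = (30 − 88, 80 + 33) = (-58, 113); dropping signs (only squares matter) gives (58, 113); check 58² + 113² = 3364 + 12769 = 16133 ✓.
Step 4: Order so x ≤ y and verify: 58² + 113² = 3364 + 12769 = 16133 = n. ✓

n = 16133 = 58² + 113² (one valid representation with x ≤ y).


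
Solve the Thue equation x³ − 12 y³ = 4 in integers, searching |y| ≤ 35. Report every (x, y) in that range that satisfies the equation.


The equation is x³ - 12y³ = 4. For fixed y, x³ = 12·y³ + 4, so a solution requires the RHS to be a perfect cube.
Strategy: iterate y from -35 to 35, compute RHS = 12·y³ + 4, and check whether it is a (positive or negative) perfect cube.
Check small values of y:
  y = 0: RHS = 4 is not a perfect cube.
  y = 1: RHS = 16 is not a perfect cube.
  y = -1: RHS = -8 = (-2)³ ⇒ x = -2 works.
  y = 2: RHS = 100 is not a perfect cube.
  y = -2: RHS = -92 is not a perfect cube.
  y = 3: RHS = 328 is not a perfect cube.
  y = -3: RHS = -320 is not a perfect cube.
Continuing the search up to |y| = 35 finds no further solutions beyond those listed.
Collected solutions: (-2, -1).

Solutions (with |y| ≤ 35): (-2, -1).


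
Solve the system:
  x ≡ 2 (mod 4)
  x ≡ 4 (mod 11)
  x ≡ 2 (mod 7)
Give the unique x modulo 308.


Moduli 4, 11, 7 are pairwise coprime; by CRT there is a unique solution modulo M = 4 · 11 · 7 = 308.
Solve pairwise, accumulating the modulus:
  Start with x ≡ 2 (mod 4).
  Combine with x ≡ 4 (mod 11): since gcd(4, 11) = 1, we get a unique residue mod 44.
    Write x = 2 + 4·t and substitute into x ≡ 4 (mod 11): 4·t ≡ 4 − 2 = 2 (mod 11).
    The inverse of 4 mod 11 is 3 (since 4·3 = 12 = 1·11 + 1), so t ≡ 3·2 = 6 ≡ 6 (mod 11).
    Then x = 2 + 4·6 = 26, valid modulo lcm(4, 11) = 44: x ≡ 26 (mod 44).
  Combine with x ≡ 2 (mod 7): since gcd(44, 7) = 1, we get a unique residue mod 308.
    Write x = 26 + 44·t and substitute into x ≡ 2 (mod 7): 44·t ≡ 2 − 26 = -24 (mod 7).
    Reduce coefficients mod 7: 2·t ≡ 4 (mod 7).
    The inverse of 2 mod 7 is 4 (since 2·4 = 8 = 1·7 + 1), so t ≡ 4·4 = 16 ≡ 2 (mod 7).
    Then x = 26 + 44·2 = 114, valid modulo lcm(44, 7) = 308: x ≡ 114 (mod 308).
Verify: 114 mod 4 = 2 ✓, 114 mod 11 = 4 ✓, 114 mod 7 = 2 ✓.

x ≡ 114 (mod 308).


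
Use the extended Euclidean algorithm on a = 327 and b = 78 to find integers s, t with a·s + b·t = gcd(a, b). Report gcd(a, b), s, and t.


Euclidean algorithm on (327, 78) — divide until remainder is 0:
  327 = 4 · 78 + 15
  78 = 5 · 15 + 3
  15 = 5 · 3 + 0
gcd(327, 78) = 3.
Track Bezout coefficients alongside the remainders: start with r₀ = 327 = a·1 + b·0 (s = 1, t = 0) and r₁ = 78 = a·0 + b·1 (s = 0, t = 1); each new remainder r_{k+1} = r_{k-1} − q_k·r_k inherits s_{k+1} = s_{k-1} − q_k·s_k, t_{k+1} = t_{k-1} − q_k·t_k, so r_k = a·s_k + b·t_k at every step:
  q = 4: r = 15, s = 1 − 4·0 = 1, t = 0 − 4·1 = -4  (check: 327·1 + 78·(-4) = 15)
  q = 5: r = 3, s = 0 − 5·1 = -5, t = 1 − 5·(-4) = 21  (check: 327·(-5) + 78·21 = 3)
The row with r = 3 (the gcd) gives the Bezout coefficients s = -5, t = 21.
Result: 327 · (-5) + 78 · (21) = 3.

gcd(327, 78) = 3; s = -5, t = 21 (check: 327·(-5) + 78·21 = 3).


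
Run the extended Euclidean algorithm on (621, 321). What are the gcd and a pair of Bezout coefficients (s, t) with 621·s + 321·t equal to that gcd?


Euclidean algorithm on (621, 321) — divide until remainder is 0:
  621 = 1 · 321 + 300
  321 = 1 · 300 + 21
  300 = 14 · 21 + 6
  21 = 3 · 6 + 3
  6 = 2 · 3 + 0
gcd(621, 321) = 3.
Track Bezout coefficients alongside the remainders: start with r₀ = 621 = a·1 + b·0 (s = 1, t = 0) and r₁ = 321 = a·0 + b·1 (s = 0, t = 1); each new remainder r_{k+1} = r_{k-1} − q_k·r_k inherits s_{k+1} = s_{k-1} − q_k·s_k, t_{k+1} = t_{k-1} − q_k·t_k, so r_k = a·s_k + b·t_k at every step:
  q = 1: r = 300, s = 1 − 1·0 = 1, t = 0 − 1·1 = -1  (check: 621·1 + 321·(-1) = 300)
  q = 1: r = 21, s = 0 − 1·1 = -1, t = 1 − 1·(-1) = 2  (check: 621·(-1) + 321·2 = 21)
  q = 14: r = 6, s = 1 − 14·(-1) = 15, t = -1 − 14·2 = -29  (check: 621·15 + 321·(-29) = 6)
  q = 3: r = 3, s = -1 − 3·15 = -46, t = 2 − 3·(-29) = 89  (check: 621·(-46) + 321·89 = 3)
The row with r = 3 (the gcd) gives the Bezout coefficients s = -46, t = 89.
Result: 621 · (-46) + 321 · (89) = 3.

gcd(621, 321) = 3; s = -46, t = 89 (check: 621·(-46) + 321·89 = 3).


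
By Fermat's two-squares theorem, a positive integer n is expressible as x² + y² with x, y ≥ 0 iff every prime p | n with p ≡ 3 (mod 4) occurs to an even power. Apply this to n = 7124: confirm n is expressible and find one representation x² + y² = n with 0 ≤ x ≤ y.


Step 1: Factor n = 7124 = 2^2 · 13 · 137.
Step 2: Check the mod-4 condition on each prime factor: 2 = 2 (special); 13 ≡ 1 (mod 4), exponent 1; 137 ≡ 1 (mod 4), exponent 1.
All primes ≡ 3 (mod 4) appear to even exponent (or don't appear), so by the two-squares theorem n IS expressible as a sum of two squares.
Step 3: Build a representation. Group n = k² · m with k = 2 and m = 13 · 137 = 1781 (a product of primes ≡ 1 (mod 4)); a representation of m scales to one of n via (k·x)² + (k·y)² = k²(x² + y²). Each prime p ≡ 1 (mod 4) is itself a sum of two squares; find a² by testing p − a² for a perfect square:
  13: 13 − 1² = 12, 13 − 2² = 9 = 3² ⇒ 13 = 2² + 3².
  137: 137 − 1² = 136, 137 − 2² = 133, 137 − 3² = 128, 137 − 4² = 121 = 11² ⇒ 137 = 4² + 11².
  Combine using the Brahmagupta–Fibonacci identity (a² + b²)(c² + d²) = (ac − bd)² + (ad + bc)² = (ac + bd)² + (ad − bc)²:
  13 · 137 = 1781: from (2² + 3²)(4² + 11²), take (2·4 − 3·11, 2·11 + 3·4) = (8 − 33, 22 + 12) = (-25, 34); dropping signs (only squares matter) gives (25, 34); check 25² + 34² = 625 + 1156 = 1781 ✓.
  Scale by k = 2: (2·25, 2·34) = (50, 68).
Step 4: Order so x ≤ y and verify: 50² + 68² = 2500 + 4624 = 7124 = n. ✓

n = 7124 = 50² + 68² (one valid representation with x ≤ y).


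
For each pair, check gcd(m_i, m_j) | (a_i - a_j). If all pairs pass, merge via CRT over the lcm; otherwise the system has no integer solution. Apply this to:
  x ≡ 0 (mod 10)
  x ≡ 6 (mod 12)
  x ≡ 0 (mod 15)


Moduli 10, 12, 15 are not pairwise coprime, so CRT works modulo lcm(m_i) when all pairwise compatibility conditions hold.
Pairwise compatibility: gcd(m_i, m_j) must divide a_i - a_j for every pair.
Merge one congruence at a time:
  Start: x ≡ 0 (mod 10).
  Combine with x ≡ 6 (mod 12): gcd(10, 12) = 2; 6 - 0 = 6, which IS divisible by 2, so compatible.
    Write x = 0 + 10·t and substitute into x ≡ 6 (mod 12): 10·t ≡ 6 − 0 = 6 (mod 12).
    Divide the congruence (and modulus) by g = 2: 5·t ≡ 3 (mod 6).
    The inverse of 5 mod 6 is 5 (since 5·5 = 25 = 4·6 + 1), so t ≡ 5·3 = 15 ≡ 3 (mod 6).
    Then x = 0 + 10·3 = 30, valid modulo lcm(10, 12) = 60: x ≡ 30 (mod 60).
  Combine with x ≡ 0 (mod 15): gcd(60, 15) = 15; 0 - 30 = -30, which IS divisible by 15, so compatible.
    Write x = 30 + 60·t and substitute into x ≡ 0 (mod 15): 60·t ≡ 0 − 30 = -30 (mod 15).
    Divide the congruence (and modulus) by g = 15: 4·t ≡ -2 (mod 1).
    Modulo 1 every t works; take t = 0.
    Then x = 30 + 60·0 = 30, valid modulo lcm(60, 15) = 60: x ≡ 30 (mod 60).
Verify: 30 mod 10 = 0, 30 mod 12 = 6, 30 mod 15 = 0.

x ≡ 30 (mod 60).


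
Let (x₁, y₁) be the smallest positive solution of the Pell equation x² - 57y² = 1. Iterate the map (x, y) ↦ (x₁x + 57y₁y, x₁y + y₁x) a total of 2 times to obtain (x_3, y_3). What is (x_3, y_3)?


Step 1: Find the fundamental solution (x₁, y₁) of x² - 57y² = 1.
  Expand √57 as a continued fraction. a₀ = ⌊√57⌋ = 7; iterate m_{k+1} = d_k·a_k − m_k, d_{k+1} = (57 − m_{k+1}²)/d_k, a_{k+1} = ⌊(a₀ + m_{k+1})/d_{k+1}⌋ (starting m₀ = 0, d₀ = 1), with convergents p_k = a_k·p_{k-1} + p_{k-2}, q_k = a_k·q_{k-1} + q_{k-2} (p₋₁ = 1, q₋₁ = 0):
  k = 0: a₀ = 7; p₀/q₀ = 7/1; p₀² − 57·q₀² = 49 − 57 = -8.
  k = 1: m = 7, d = 8, a = ⌊(7 + 7)/8⌋ = 1; p/q = (1·7 + 1)/(1·1 + 0) = 8/1; p² − 57·q² = 64 − 57 = 7.
  k = 2: m = 1, d = 7, a = ⌊(7 + 1)/7⌋ = 1; p/q = (1·8 + 7)/(1·1 + 1) = 15/2; p² − 57·q² = 225 − 228 = -3.
  k = 3: m = 6, d = 3, a = ⌊(7 + 6)/3⌋ = 4; p/q = (4·15 + 8)/(4·2 + 1) = 68/9; p² − 57·q² = 4624 − 4617 = 7.
  k = 4: m = 6, d = 7, a = ⌊(7 + 6)/7⌋ = 1; p/q = (1·68 + 15)/(1·9 + 2) = 83/11; p² − 57·q² = 6889 − 6897 = -8.
  k = 5: m = 1, d = 8, a = ⌊(7 + 1)/8⌋ = 1; p/q = (1·83 + 68)/(1·11 + 9) = 151/20; p² − 57·q² = 22801 − 22800 = 1.
  The first convergent with p² − 57·q² = 1 gives the fundamental solution (x₁, y₁) = (151, 20).
Step 2: Apply the recurrence (x_{n+1}, y_{n+1}) = (x₁x_n + 57y₁y_n, x₁y_n + y₁x_n) repeatedly.
  From (x_1, y_1) = (151, 20): x_2 = 151·151 + 57·20·20 = 45601; y_2 = 151·20 + 20·151 = 6040.
  From (x_2, y_2) = (45601, 6040): x_3 = 151·45601 + 57·20·6040 = 13771351; y_3 = 151·6040 + 20·45601 = 1824060.
Step 3: Verify x_3² - 57·y_3² = 189650108365201 - 189650108365200 = 1 (should be 1). ✓

(x_1, y_1) = (151, 20); (x_3, y_3) = (13771351, 1824060).


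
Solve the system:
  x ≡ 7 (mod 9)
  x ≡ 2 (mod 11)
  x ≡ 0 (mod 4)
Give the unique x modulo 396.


Moduli 9, 11, 4 are pairwise coprime; by CRT there is a unique solution modulo M = 9 · 11 · 4 = 396.
Solve pairwise, accumulating the modulus:
  Start with x ≡ 7 (mod 9).
  Combine with x ≡ 2 (mod 11): since gcd(9, 11) = 1, we get a unique residue mod 99.
    Write x = 7 + 9·t and substitute into x ≡ 2 (mod 11): 9·t ≡ 2 − 7 = -5 (mod 11).
    Reduce coefficients mod 11: 9·t ≡ 6 (mod 11).
    The inverse of 9 mod 11 is 5 (since 9·5 = 45 = 4·11 + 1), so t ≡ 5·6 = 30 ≡ 8 (mod 11).
    Then x = 7 + 9·8 = 79, valid modulo lcm(9, 11) = 99: x ≡ 79 (mod 99).
  Combine with x ≡ 0 (mod 4): since gcd(99, 4) = 1, we get a unique residue mod 396.
    Write x = 79 + 99·t and substitute into x ≡ 0 (mod 4): 99·t ≡ 0 − 79 = -79 (mod 4).
    Reduce coefficients mod 4: 3·t ≡ 1 (mod 4).
    The inverse of 3 mod 4 is 3 (since 3·3 = 9 = 2·4 + 1), so t ≡ 3·1 = 3 ≡ 3 (mod 4).
    Then x = 79 + 99·3 = 376, valid modulo lcm(99, 4) = 396: x ≡ 376 (mod 396).
Verify: 376 mod 9 = 7 ✓, 376 mod 11 = 2 ✓, 376 mod 4 = 0 ✓.

x ≡ 376 (mod 396).


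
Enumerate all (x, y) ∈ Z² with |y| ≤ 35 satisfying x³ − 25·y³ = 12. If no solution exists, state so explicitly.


The equation is x³ - 25y³ = 12. For fixed y, x³ = 25·y³ + 12, so a solution requires the RHS to be a perfect cube.
Strategy: iterate y from -35 to 35, compute RHS = 25·y³ + 12, and check whether it is a (positive or negative) perfect cube.
Check small values of y:
  y = 0: RHS = 12 is not a perfect cube.
  y = 1: RHS = 37 is not a perfect cube.
  y = -1: RHS = -13 is not a perfect cube.
  y = 2: RHS = 212 is not a perfect cube.
  y = -2: RHS = -188 is not a perfect cube.
  y = 3: RHS = 687 is not a perfect cube.
  y = -3: RHS = -663 is not a perfect cube.
Continuing the search up to |y| = 35 finds no solutions either.
No (x, y) in the scanned range satisfies the equation.

No integer solutions with |y| ≤ 35.


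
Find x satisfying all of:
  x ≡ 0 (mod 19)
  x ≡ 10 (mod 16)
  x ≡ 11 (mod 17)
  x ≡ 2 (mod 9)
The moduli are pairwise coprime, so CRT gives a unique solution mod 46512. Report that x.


Product of moduli M = 19 · 16 · 17 · 9 = 46512.
Merge one congruence at a time:
  Start: x ≡ 0 (mod 19).
  Combine with x ≡ 10 (mod 16); new modulus lcm = 304.
    Write x = 0 + 19·t and substitute into x ≡ 10 (mod 16): 19·t ≡ 10 − 0 = 10 (mod 16).
    Reduce coefficients mod 16: 3·t ≡ 10 (mod 16).
    The inverse of 3 mod 16 is 11 (since 3·11 = 33 = 2·16 + 1), so t ≡ 11·10 = 110 ≡ 14 (mod 16).
    Then x = 0 + 19·14 = 266, valid modulo lcm(19, 16) = 304: x ≡ 266 (mod 304).
  Combine with x ≡ 11 (mod 17); new modulus lcm = 5168.
    Write x = 266 + 304·t and substitute into x ≡ 11 (mod 17): 304·t ≡ 11 − 266 = -255 (mod 17).
    Reduce coefficients mod 17: 15·t ≡ 0 (mod 17).
    The inverse of 15 mod 17 is 8 (since 15·8 = 120 = 7·17 + 1), so t ≡ 8·0 = 0 ≡ 0 (mod 17).
    Then x = 266 + 304·0 = 266, valid modulo lcm(304, 17) = 5168: x ≡ 266 (mod 5168).
  Combine with x ≡ 2 (mod 9); new modulus lcm = 46512.
    Write x = 266 + 5168·t and substitute into x ≡ 2 (mod 9): 5168·t ≡ 2 − 266 = -264 (mod 9).
    Reduce coefficients mod 9: 2·t ≡ 6 (mod 9).
    The inverse of 2 mod 9 is 5 (since 2·5 = 10 = 1·9 + 1), so t ≡ 5·6 = 30 ≡ 3 (mod 9).
    Then x = 266 + 5168·3 = 15770, valid modulo lcm(5168, 9) = 46512: x ≡ 15770 (mod 46512).
Verify against each original: 15770 mod 19 = 0, 15770 mod 16 = 10, 15770 mod 17 = 11, 15770 mod 9 = 2.

x ≡ 15770 (mod 46512).


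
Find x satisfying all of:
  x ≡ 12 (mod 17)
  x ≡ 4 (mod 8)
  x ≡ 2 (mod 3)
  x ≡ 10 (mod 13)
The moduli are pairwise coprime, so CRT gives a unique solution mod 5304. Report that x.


Product of moduli M = 17 · 8 · 3 · 13 = 5304.
Merge one congruence at a time:
  Start: x ≡ 12 (mod 17).
  Combine with x ≡ 4 (mod 8); new modulus lcm = 136.
    Write x = 12 + 17·t and substitute into x ≡ 4 (mod 8): 17·t ≡ 4 − 12 = -8 (mod 8).
    Reduce coefficients mod 8: 1·t ≡ 0 (mod 8).
    So t ≡ 0 (mod 8).
    Then x = 12 + 17·0 = 12, valid modulo lcm(17, 8) = 136: x ≡ 12 (mod 136).
  Combine with x ≡ 2 (mod 3); new modulus lcm = 408.
    Write x = 12 + 136·t and substitute into x ≡ 2 (mod 3): 136·t ≡ 2 − 12 = -10 (mod 3).
    Reduce coefficients mod 3: 1·t ≡ 2 (mod 3).
    So t ≡ 2 (mod 3).
    Then x = 12 + 136·2 = 284, valid modulo lcm(136, 3) = 408: x ≡ 284 (mod 408).
  Combine with x ≡ 10 (mod 13); new modulus lcm = 5304.
    Write x = 284 + 408·t and substitute into x ≡ 10 (mod 13): 408·t ≡ 10 − 284 = -274 (mod 13).
    Reduce coefficients mod 13: 5·t ≡ 12 (mod 13).
    The inverse of 5 mod 13 is 8 (since 5·8 = 40 = 3·13 + 1), so t ≡ 8·12 = 96 ≡ 5 (mod 13).
    Then x = 284 + 408·5 = 2324, valid modulo lcm(408, 13) = 5304: x ≡ 2324 (mod 5304).
Verify against each original: 2324 mod 17 = 12, 2324 mod 8 = 4, 2324 mod 3 = 2, 2324 mod 13 = 10.

x ≡ 2324 (mod 5304).


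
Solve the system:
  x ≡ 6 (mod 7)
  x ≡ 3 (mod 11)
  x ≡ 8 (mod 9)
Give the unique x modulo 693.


Moduli 7, 11, 9 are pairwise coprime; by CRT there is a unique solution modulo M = 7 · 11 · 9 = 693.
Solve pairwise, accumulating the modulus:
  Start with x ≡ 6 (mod 7).
  Combine with x ≡ 3 (mod 11): since gcd(7, 11) = 1, we get a unique residue mod 77.
    Write x = 6 + 7·t and substitute into x ≡ 3 (mod 11): 7·t ≡ 3 − 6 = -3 (mod 11).
    Reduce coefficients mod 11: 7·t ≡ 8 (mod 11).
    The inverse of 7 mod 11 is 8 (since 7·8 = 56 = 5·11 + 1), so t ≡ 8·8 = 64 ≡ 9 (mod 11).
    Then x = 6 + 7·9 = 69, valid modulo lcm(7, 11) = 77: x ≡ 69 (mod 77).
  Combine with x ≡ 8 (mod 9): since gcd(77, 9) = 1, we get a unique residue mod 693.
    Write x = 69 + 77·t and substitute into x ≡ 8 (mod 9): 77·t ≡ 8 − 69 = -61 (mod 9).
    Reduce coefficients mod 9: 5·t ≡ 2 (mod 9).
    The inverse of 5 mod 9 is 2 (since 5·2 = 10 = 1·9 + 1), so t ≡ 2·2 = 4 ≡ 4 (mod 9).
    Then x = 69 + 77·4 = 377, valid modulo lcm(77, 9) = 693: x ≡ 377 (mod 693).
Verify: 377 mod 7 = 6 ✓, 377 mod 11 = 3 ✓, 377 mod 9 = 8 ✓.

x ≡ 377 (mod 693).


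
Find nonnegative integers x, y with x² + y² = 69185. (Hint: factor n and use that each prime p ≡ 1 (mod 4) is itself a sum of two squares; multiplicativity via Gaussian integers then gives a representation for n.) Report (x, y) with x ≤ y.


Step 1: Factor n = 69185 = 5 · 101 · 137.
Step 2: Check the mod-4 condition on each prime factor: 5 ≡ 1 (mod 4), exponent 1; 101 ≡ 1 (mod 4), exponent 1; 137 ≡ 1 (mod 4), exponent 1.
All primes ≡ 3 (mod 4) appear to even exponent (or don't appear), so by the two-squares theorem n IS expressible as a sum of two squares.
Step 3: Build a representation. Here n = 5 · 101 · 137 is a product of primes ≡ 1 (mod 4). Each prime p ≡ 1 (mod 4) is itself a sum of two squares; find a² by testing p − a² for a perfect square:
  5: 5 − 1² = 4 = 2² ⇒ 5 = 1² + 2².
  101: 101 − 1² = 100 = 10² ⇒ 101 = 1² + 10².
  137: 137 − 1² = 136, 137 − 2² = 133, 137 − 3² = 128, 137 − 4² = 121 = 11² ⇒ 137 = 4² + 11².
  Combine using the Brahmagupta–Fibonacci identity (a² + b²)(c² + d²) = (ac − bd)² + (ad + bc)² = (ac + bd)² + (ad − bc)²:
  5 · 101 = 505: from (1² + 2²)(1² + 10²), take (1·1 − 2·10, 1·10 + 2·1) = (1 − 20, 10 + 2) = (-19, 12); dropping signs (only squares matter) gives (19, 12); check 19² + 12² = 361 + 144 = 505 ✓.
  505 · 137 = 69185: from (19² + 12²)(4² + 11²), take (19·4 − 12·11, 19·11 + 12·4) = (76 − 132, 209 + 48) = (-56, 257); dropping signs (only squares matter) gives (56, 257); check 56² + 257² = 3136 + 66049 = 69185 ✓.
Step 4: Order so x ≤ y and verify: 56² + 257² = 3136 + 66049 = 69185 = n. ✓

n = 69185 = 56² + 257² (one valid representation with x ≤ y).


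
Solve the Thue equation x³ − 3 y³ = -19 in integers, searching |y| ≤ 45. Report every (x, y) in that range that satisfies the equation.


The equation is x³ - 3y³ = -19. For fixed y, x³ = 3·y³ − 19, so a solution requires the RHS to be a perfect cube.
Strategy: iterate y from -45 to 45, compute RHS = 3·y³ − 19, and check whether it is a (positive or negative) perfect cube.
Check small values of y:
  y = 0: RHS = -19 is not a perfect cube.
  y = 1: RHS = -16 is not a perfect cube.
  y = -1: RHS = -22 is not a perfect cube.
  y = 2: RHS = 5 is not a perfect cube.
  y = -2: RHS = -43 is not a perfect cube.
  y = 3: RHS = 62 is not a perfect cube.
  y = -3: RHS = -100 is not a perfect cube.
Continuing the search up to |y| = 45 finds no solutions either.
No (x, y) in the scanned range satisfies the equation.

No integer solutions with |y| ≤ 45.


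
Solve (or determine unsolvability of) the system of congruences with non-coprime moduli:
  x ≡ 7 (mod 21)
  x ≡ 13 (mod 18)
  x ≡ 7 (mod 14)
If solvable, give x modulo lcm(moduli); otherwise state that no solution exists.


Moduli 21, 18, 14 are not pairwise coprime, so CRT works modulo lcm(m_i) when all pairwise compatibility conditions hold.
Pairwise compatibility: gcd(m_i, m_j) must divide a_i - a_j for every pair.
Merge one congruence at a time:
  Start: x ≡ 7 (mod 21).
  Combine with x ≡ 13 (mod 18): gcd(21, 18) = 3; 13 - 7 = 6, which IS divisible by 3, so compatible.
    Write x = 7 + 21·t and substitute into x ≡ 13 (mod 18): 21·t ≡ 13 − 7 = 6 (mod 18).
    Divide the congruence (and modulus) by g = 3: 7·t ≡ 2 (mod 6).
    Reduce coefficients mod 6: 1·t ≡ 2 (mod 6).
    So t ≡ 2 (mod 6).
    Then x = 7 + 21·2 = 49, valid modulo lcm(21, 18) = 126: x ≡ 49 (mod 126).
  Combine with x ≡ 7 (mod 14): gcd(126, 14) = 14; 7 - 49 = -42, which IS divisible by 14, so compatible.
    Write x = 49 + 126·t and substitute into x ≡ 7 (mod 14): 126·t ≡ 7 − 49 = -42 (mod 14).
    Divide the congruence (and modulus) by g = 14: 9·t ≡ -3 (mod 1).
    Modulo 1 every t works; take t = 0.
    Then x = 49 + 126·0 = 49, valid modulo lcm(126, 14) = 126: x ≡ 49 (mod 126).
Verify: 49 mod 21 = 7, 49 mod 18 = 13, 49 mod 14 = 7.

x ≡ 49 (mod 126).


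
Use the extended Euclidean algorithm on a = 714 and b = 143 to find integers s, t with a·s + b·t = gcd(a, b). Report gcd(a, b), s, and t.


Euclidean algorithm on (714, 143) — divide until remainder is 0:
  714 = 4 · 143 + 142
  143 = 1 · 142 + 1
  142 = 142 · 1 + 0
gcd(714, 143) = 1.
Track Bezout coefficients alongside the remainders: start with r₀ = 714 = a·1 + b·0 (s = 1, t = 0) and r₁ = 143 = a·0 + b·1 (s = 0, t = 1); each new remainder r_{k+1} = r_{k-1} − q_k·r_k inherits s_{k+1} = s_{k-1} − q_k·s_k, t_{k+1} = t_{k-1} − q_k·t_k, so r_k = a·s_k + b·t_k at every step:
  q = 4: r = 142, s = 1 − 4·0 = 1, t = 0 − 4·1 = -4  (check: 714·1 + 143·(-4) = 142)
  q = 1: r = 1, s = 0 − 1·1 = -1, t = 1 − 1·(-4) = 5  (check: 714·(-1) + 143·5 = 1)
The row with r = 1 (the gcd) gives the Bezout coefficients s = -1, t = 5.
Result: 714 · (-1) + 143 · (5) = 1.

gcd(714, 143) = 1; s = -1, t = 5 (check: 714·(-1) + 143·5 = 1).


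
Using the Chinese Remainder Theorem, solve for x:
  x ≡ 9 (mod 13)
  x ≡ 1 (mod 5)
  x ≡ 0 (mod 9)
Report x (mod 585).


Moduli 13, 5, 9 are pairwise coprime; by CRT there is a unique solution modulo M = 13 · 5 · 9 = 585.
Solve pairwise, accumulating the modulus:
  Start with x ≡ 9 (mod 13).
  Combine with x ≡ 1 (mod 5): since gcd(13, 5) = 1, we get a unique residue mod 65.
    Write x = 9 + 13·t and substitute into x ≡ 1 (mod 5): 13·t ≡ 1 − 9 = -8 (mod 5).
    Reduce coefficients mod 5: 3·t ≡ 2 (mod 5).
    The inverse of 3 mod 5 is 2 (since 3·2 = 6 = 1·5 + 1), so t ≡ 2·2 = 4 ≡ 4 (mod 5).
    Then x = 9 + 13·4 = 61, valid modulo lcm(13, 5) = 65: x ≡ 61 (mod 65).
  Combine with x ≡ 0 (mod 9): since gcd(65, 9) = 1, we get a unique residue mod 585.
    Write x = 61 + 65·t and substitute into x ≡ 0 (mod 9): 65·t ≡ 0 − 61 = -61 (mod 9).
    Reduce coefficients mod 9: 2·t ≡ 2 (mod 9).
    The inverse of 2 mod 9 is 5 (since 2·5 = 10 = 1·9 + 1), so t ≡ 5·2 = 10 ≡ 1 (mod 9).
    Then x = 61 + 65·1 = 126, valid modulo lcm(65, 9) = 585: x ≡ 126 (mod 585).
Verify: 126 mod 13 = 9 ✓, 126 mod 5 = 1 ✓, 126 mod 9 = 0 ✓.

x ≡ 126 (mod 585).


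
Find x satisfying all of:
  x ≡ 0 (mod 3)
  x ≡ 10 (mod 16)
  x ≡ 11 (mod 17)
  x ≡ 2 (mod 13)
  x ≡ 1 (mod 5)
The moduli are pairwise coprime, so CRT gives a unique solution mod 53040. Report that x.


Product of moduli M = 3 · 16 · 17 · 13 · 5 = 53040.
Merge one congruence at a time:
  Start: x ≡ 0 (mod 3).
  Combine with x ≡ 10 (mod 16); new modulus lcm = 48.
    Write x = 0 + 3·t and substitute into x ≡ 10 (mod 16): 3·t ≡ 10 − 0 = 10 (mod 16).
    The inverse of 3 mod 16 is 11 (since 3·11 = 33 = 2·16 + 1), so t ≡ 11·10 = 110 ≡ 14 (mod 16).
    Then x = 0 + 3·14 = 42, valid modulo lcm(3, 16) = 48: x ≡ 42 (mod 48).
  Combine with x ≡ 11 (mod 17); new modulus lcm = 816.
    Write x = 42 + 48·t and substitute into x ≡ 11 (mod 17): 48·t ≡ 11 − 42 = -31 (mod 17).
    Reduce coefficients mod 17: 14·t ≡ 3 (mod 17).
    The inverse of 14 mod 17 is 11 (since 14·11 = 154 = 9·17 + 1), so t ≡ 11·3 = 33 ≡ 16 (mod 17).
    Then x = 42 + 48·16 = 810, valid modulo lcm(48, 17) = 816: x ≡ 810 (mod 816).
  Combine with x ≡ 2 (mod 13); new modulus lcm = 10608.
    Write x = 810 + 816·t and substitute into x ≡ 2 (mod 13): 816·t ≡ 2 − 810 = -808 (mod 13).
    Reduce coefficients mod 13: 10·t ≡ 11 (mod 13).
    The inverse of 10 mod 13 is 4 (since 10·4 = 40 = 3·13 + 1), so t ≡ 4·11 = 44 ≡ 5 (mod 13).
    Then x = 810 + 816·5 = 4890, valid modulo lcm(816, 13) = 10608: x ≡ 4890 (mod 10608).
  Combine with x ≡ 1 (mod 5); new modulus lcm = 53040.
    Write x = 4890 + 10608·t and substitute into x ≡ 1 (mod 5): 10608·t ≡ 1 − 4890 = -4889 (mod 5).
    Reduce coefficients mod 5: 3·t ≡ 1 (mod 5).
    The inverse of 3 mod 5 is 2 (since 3·2 = 6 = 1·5 + 1), so t ≡ 2·1 = 2 ≡ 2 (mod 5).
    Then x = 4890 + 10608·2 = 26106, valid modulo lcm(10608, 5) = 53040: x ≡ 26106 (mod 53040).
Verify against each original: 26106 mod 3 = 0, 26106 mod 16 = 10, 26106 mod 17 = 11, 26106 mod 13 = 2, 26106 mod 5 = 1.

x ≡ 26106 (mod 53040).


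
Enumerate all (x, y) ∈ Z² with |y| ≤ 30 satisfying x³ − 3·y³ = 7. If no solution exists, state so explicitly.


The equation is x³ - 3y³ = 7. For fixed y, x³ = 3·y³ + 7, so a solution requires the RHS to be a perfect cube.
Strategy: iterate y from -30 to 30, compute RHS = 3·y³ + 7, and check whether it is a (positive or negative) perfect cube.
Check small values of y:
  y = 0: RHS = 7 is not a perfect cube.
  y = 1: RHS = 10 is not a perfect cube.
  y = -1: RHS = 4 is not a perfect cube.
  y = 2: RHS = 31 is not a perfect cube.
  y = -2: RHS = -17 is not a perfect cube.
  y = 3: RHS = 88 is not a perfect cube.
  y = -3: RHS = -74 is not a perfect cube.
Continuing the search up to |y| = 30 finds no solutions either.
No (x, y) in the scanned range satisfies the equation.

No integer solutions with |y| ≤ 30.


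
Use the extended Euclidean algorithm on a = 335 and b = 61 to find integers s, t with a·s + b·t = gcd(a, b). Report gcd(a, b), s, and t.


Euclidean algorithm on (335, 61) — divide until remainder is 0:
  335 = 5 · 61 + 30
  61 = 2 · 30 + 1
  30 = 30 · 1 + 0
gcd(335, 61) = 1.
Track Bezout coefficients alongside the remainders: start with r₀ = 335 = a·1 + b·0 (s = 1, t = 0) and r₁ = 61 = a·0 + b·1 (s = 0, t = 1); each new remainder r_{k+1} = r_{k-1} − q_k·r_k inherits s_{k+1} = s_{k-1} − q_k·s_k, t_{k+1} = t_{k-1} − q_k·t_k, so r_k = a·s_k + b·t_k at every step:
  q = 5: r = 30, s = 1 − 5·0 = 1, t = 0 − 5·1 = -5  (check: 335·1 + 61·(-5) = 30)
  q = 2: r = 1, s = 0 − 2·1 = -2, t = 1 − 2·(-5) = 11  (check: 335·(-2) + 61·11 = 1)
The row with r = 1 (the gcd) gives the Bezout coefficients s = -2, t = 11.
Result: 335 · (-2) + 61 · (11) = 1.

gcd(335, 61) = 1; s = -2, t = 11 (check: 335·(-2) + 61·11 = 1).


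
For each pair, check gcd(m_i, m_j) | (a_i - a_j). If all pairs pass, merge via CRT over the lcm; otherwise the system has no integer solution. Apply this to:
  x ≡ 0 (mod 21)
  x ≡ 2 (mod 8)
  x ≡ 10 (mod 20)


Moduli 21, 8, 20 are not pairwise coprime, so CRT works modulo lcm(m_i) when all pairwise compatibility conditions hold.
Pairwise compatibility: gcd(m_i, m_j) must divide a_i - a_j for every pair.
Merge one congruence at a time:
  Start: x ≡ 0 (mod 21).
  Combine with x ≡ 2 (mod 8): gcd(21, 8) = 1; 2 - 0 = 2, which IS divisible by 1, so compatible.
    Write x = 0 + 21·t and substitute into x ≡ 2 (mod 8): 21·t ≡ 2 − 0 = 2 (mod 8).
    Reduce coefficients mod 8: 5·t ≡ 2 (mod 8).
    The inverse of 5 mod 8 is 5 (since 5·5 = 25 = 3·8 + 1), so t ≡ 5·2 = 10 ≡ 2 (mod 8).
    Then x = 0 + 21·2 = 42, valid modulo lcm(21, 8) = 168: x ≡ 42 (mod 168).
  Combine with x ≡ 10 (mod 20): gcd(168, 20) = 4; 10 - 42 = -32, which IS divisible by 4, so compatible.
    Write x = 42 + 168·t and substitute into x ≡ 10 (mod 20): 168·t ≡ 10 − 42 = -32 (mod 20).
    Divide the congruence (and modulus) by g = 4: 42·t ≡ -8 (mod 5).
    Reduce coefficients mod 5: 2·t ≡ 2 (mod 5).
    The inverse of 2 mod 5 is 3 (since 2·3 = 6 = 1·5 + 1), so t ≡ 3·2 = 6 ≡ 1 (mod 5).
    Then x = 42 + 168·1 = 210, valid modulo lcm(168, 20) = 840: x ≡ 210 (mod 840).
Verify: 210 mod 21 = 0, 210 mod 8 = 2, 210 mod 20 = 10.

x ≡ 210 (mod 840).


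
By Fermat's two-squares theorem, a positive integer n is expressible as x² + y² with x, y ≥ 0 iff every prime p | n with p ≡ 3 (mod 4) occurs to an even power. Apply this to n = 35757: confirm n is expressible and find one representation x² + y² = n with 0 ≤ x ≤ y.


Step 1: Factor n = 35757 = 3^2 · 29 · 137.
Step 2: Check the mod-4 condition on each prime factor: 3 ≡ 3 (mod 4), exponent 2 (must be even); 29 ≡ 1 (mod 4), exponent 1; 137 ≡ 1 (mod 4), exponent 1.
All primes ≡ 3 (mod 4) appear to even exponent (or don't appear), so by the two-squares theorem n IS expressible as a sum of two squares.
Step 3: Build a representation. Group n = k² · m with k = 3 and m = 29 · 137 = 3973 (a product of primes ≡ 1 (mod 4)); a representation of m scales to one of n via (k·x)² + (k·y)² = k²(x² + y²). Each prime p ≡ 1 (mod 4) is itself a sum of two squares; find a² by testing p − a² for a perfect square:
  29: 29 − 1² = 28, 29 − 2² = 25 = 5² ⇒ 29 = 2² + 5².
  137: 137 − 1² = 136, 137 − 2² = 133, 137 − 3² = 128, 137 − 4² = 121 = 11² ⇒ 137 = 4² + 11².
  Combine using the Brahmagupta–Fibonacci identity (a² + b²)(c² + d²) = (ac − bd)² + (ad + bc)² = (ac + bd)² + (ad − bc)²:
  29 · 137 = 3973: from (2² + 5²)(4² + 11²), take (2·4 − 5·11, 2·11 + 5·4) = (8 − 55, 22 + 20) = (-47, 42); dropping signs (only squares matter) gives (47, 42); check 47² + 42² = 2209 + 1764 = 3973 ✓.
  Scale by k = 3: (3·47, 3·42) = (141, 126).
Step 4: Order so x ≤ y and verify: 126² + 141² = 15876 + 19881 = 35757 = n. ✓

n = 35757 = 126² + 141² (one valid representation with x ≤ y).


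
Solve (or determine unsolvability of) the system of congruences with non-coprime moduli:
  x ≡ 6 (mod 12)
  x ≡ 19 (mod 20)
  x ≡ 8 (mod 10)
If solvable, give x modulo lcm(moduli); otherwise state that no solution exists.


Moduli 12, 20, 10 are not pairwise coprime, so CRT works modulo lcm(m_i) when all pairwise compatibility conditions hold.
Pairwise compatibility: gcd(m_i, m_j) must divide a_i - a_j for every pair.
Merge one congruence at a time:
  Start: x ≡ 6 (mod 12).
  Combine with x ≡ 19 (mod 20): gcd(12, 20) = 4, and 19 - 6 = 13 is NOT divisible by 4.
    ⇒ system is inconsistent (no integer solution).

No solution (the system is inconsistent).


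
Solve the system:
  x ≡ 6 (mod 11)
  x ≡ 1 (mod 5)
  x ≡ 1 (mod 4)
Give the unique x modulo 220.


Moduli 11, 5, 4 are pairwise coprime; by CRT there is a unique solution modulo M = 11 · 5 · 4 = 220.
Solve pairwise, accumulating the modulus:
  Start with x ≡ 6 (mod 11).
  Combine with x ≡ 1 (mod 5): since gcd(11, 5) = 1, we get a unique residue mod 55.
    Write x = 6 + 11·t and substitute into x ≡ 1 (mod 5): 11·t ≡ 1 − 6 = -5 (mod 5).
    Reduce coefficients mod 5: 1·t ≡ 0 (mod 5).
    So t ≡ 0 (mod 5).
    Then x = 6 + 11·0 = 6, valid modulo lcm(11, 5) = 55: x ≡ 6 (mod 55).
  Combine with x ≡ 1 (mod 4): since gcd(55, 4) = 1, we get a unique residue mod 220.
    Write x = 6 + 55·t and substitute into x ≡ 1 (mod 4): 55·t ≡ 1 − 6 = -5 (mod 4).
    Reduce coefficients mod 4: 3·t ≡ 3 (mod 4).
    The inverse of 3 mod 4 is 3 (since 3·3 = 9 = 2·4 + 1), so t ≡ 3·3 = 9 ≡ 1 (mod 4).
    Then x = 6 + 55·1 = 61, valid modulo lcm(55, 4) = 220: x ≡ 61 (mod 220).
Verify: 61 mod 11 = 6 ✓, 61 mod 5 = 1 ✓, 61 mod 4 = 1 ✓.

x ≡ 61 (mod 220).


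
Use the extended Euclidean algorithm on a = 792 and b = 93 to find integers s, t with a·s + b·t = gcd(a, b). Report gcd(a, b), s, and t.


Euclidean algorithm on (792, 93) — divide until remainder is 0:
  792 = 8 · 93 + 48
  93 = 1 · 48 + 45
  48 = 1 · 45 + 3
  45 = 15 · 3 + 0
gcd(792, 93) = 3.
Track Bezout coefficients alongside the remainders: start with r₀ = 792 = a·1 + b·0 (s = 1, t = 0) and r₁ = 93 = a·0 + b·1 (s = 0, t = 1); each new remainder r_{k+1} = r_{k-1} − q_k·r_k inherits s_{k+1} = s_{k-1} − q_k·s_k, t_{k+1} = t_{k-1} − q_k·t_k, so r_k = a·s_k + b·t_k at every step:
  q = 8: r = 48, s = 1 − 8·0 = 1, t = 0 − 8·1 = -8  (check: 792·1 + 93·(-8) = 48)
  q = 1: r = 45, s = 0 − 1·1 = -1, t = 1 − 1·(-8) = 9  (check: 792·(-1) + 93·9 = 45)
  q = 1: r = 3, s = 1 − 1·(-1) = 2, t = -8 − 1·9 = -17  (check: 792·2 + 93·(-17) = 3)
The row with r = 3 (the gcd) gives the Bezout coefficients s = 2, t = -17.
Result: 792 · (2) + 93 · (-17) = 3.

gcd(792, 93) = 3; s = 2, t = -17 (check: 792·2 + 93·(-17) = 3).


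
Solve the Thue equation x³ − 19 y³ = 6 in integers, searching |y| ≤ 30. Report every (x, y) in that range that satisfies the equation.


The equation is x³ - 19y³ = 6. For fixed y, x³ = 19·y³ + 6, so a solution requires the RHS to be a perfect cube.
Strategy: iterate y from -30 to 30, compute RHS = 19·y³ + 6, and check whether it is a (positive or negative) perfect cube.
Check small values of y:
  y = 0: RHS = 6 is not a perfect cube.
  y = 1: RHS = 25 is not a perfect cube.
  y = -1: RHS = -13 is not a perfect cube.
  y = 2: RHS = 158 is not a perfect cube.
  y = -2: RHS = -146 is not a perfect cube.
  y = 3: RHS = 519 is not a perfect cube.
  y = -3: RHS = -507 is not a perfect cube.
Continuing the search up to |y| = 30 finds no solutions either.
No (x, y) in the scanned range satisfies the equation.

No integer solutions with |y| ≤ 30.


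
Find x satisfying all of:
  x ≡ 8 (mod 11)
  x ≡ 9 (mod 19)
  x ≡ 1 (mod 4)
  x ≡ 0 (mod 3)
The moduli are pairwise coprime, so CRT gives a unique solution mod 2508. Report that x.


Product of moduli M = 11 · 19 · 4 · 3 = 2508.
Merge one congruence at a time:
  Start: x ≡ 8 (mod 11).
  Combine with x ≡ 9 (mod 19); new modulus lcm = 209.
    Write x = 8 + 11·t and substitute into x ≡ 9 (mod 19): 11·t ≡ 9 − 8 = 1 (mod 19).
    The inverse of 11 mod 19 is 7 (since 11·7 = 77 = 4·19 + 1), so t ≡ 7·1 = 7 ≡ 7 (mod 19).
    Then x = 8 + 11·7 = 85, valid modulo lcm(11, 19) = 209: x ≡ 85 (mod 209).
  Combine with x ≡ 1 (mod 4); new modulus lcm = 836.
    Write x = 85 + 209·t and substitute into x ≡ 1 (mod 4): 209·t ≡ 1 − 85 = -84 (mod 4).
    Reduce coefficients mod 4: 1·t ≡ 0 (mod 4).
    So t ≡ 0 (mod 4).
    Then x = 85 + 209·0 = 85, valid modulo lcm(209, 4) = 836: x ≡ 85 (mod 836).
  Combine with x ≡ 0 (mod 3); new modulus lcm = 2508.
    Write x = 85 + 836·t and substitute into x ≡ 0 (mod 3): 836·t ≡ 0 − 85 = -85 (mod 3).
    Reduce coefficients mod 3: 2·t ≡ 2 (mod 3).
    The inverse of 2 mod 3 is 2 (since 2·2 = 4 = 1·3 + 1), so t ≡ 2·2 = 4 ≡ 1 (mod 3).
    Then x = 85 + 836·1 = 921, valid modulo lcm(836, 3) = 2508: x ≡ 921 (mod 2508).
Verify against each original: 921 mod 11 = 8, 921 mod 19 = 9, 921 mod 4 = 1, 921 mod 3 = 0.

x ≡ 921 (mod 2508).


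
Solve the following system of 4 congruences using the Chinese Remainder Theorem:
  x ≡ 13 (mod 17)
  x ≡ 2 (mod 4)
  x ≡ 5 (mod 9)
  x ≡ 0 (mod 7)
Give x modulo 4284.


Product of moduli M = 17 · 4 · 9 · 7 = 4284.
Merge one congruence at a time:
  Start: x ≡ 13 (mod 17).
  Combine with x ≡ 2 (mod 4); new modulus lcm = 68.
    Write x = 13 + 17·t and substitute into x ≡ 2 (mod 4): 17·t ≡ 2 − 13 = -11 (mod 4).
    Reduce coefficients mod 4: 1·t ≡ 1 (mod 4).
    So t ≡ 1 (mod 4).
    Then x = 13 + 17·1 = 30, valid modulo lcm(17, 4) = 68: x ≡ 30 (mod 68).
  Combine with x ≡ 5 (mod 9); new modulus lcm = 612.
    Write x = 30 + 68·t and substitute into x ≡ 5 (mod 9): 68·t ≡ 5 − 30 = -25 (mod 9).
    Reduce coefficients mod 9: 5·t ≡ 2 (mod 9).
    The inverse of 5 mod 9 is 2 (since 5·2 = 10 = 1·9 + 1), so t ≡ 2·2 = 4 ≡ 4 (mod 9).
    Then x = 30 + 68·4 = 302, valid modulo lcm(68, 9) = 612: x ≡ 302 (mod 612).
  Combine with x ≡ 0 (mod 7); new modulus lcm = 4284.
    Write x = 302 + 612·t and substitute into x ≡ 0 (mod 7): 612·t ≡ 0 − 302 = -302 (mod 7).
    Reduce coefficients mod 7: 3·t ≡ 6 (mod 7).
    The inverse of 3 mod 7 is 5 (since 3·5 = 15 = 2·7 + 1), so t ≡ 5·6 = 30 ≡ 2 (mod 7).
    Then x = 302 + 612·2 = 1526, valid modulo lcm(612, 7) = 4284: x ≡ 1526 (mod 4284).
Verify against each original: 1526 mod 17 = 13, 1526 mod 4 = 2, 1526 mod 9 = 5, 1526 mod 7 = 0.

x ≡ 1526 (mod 4284).
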